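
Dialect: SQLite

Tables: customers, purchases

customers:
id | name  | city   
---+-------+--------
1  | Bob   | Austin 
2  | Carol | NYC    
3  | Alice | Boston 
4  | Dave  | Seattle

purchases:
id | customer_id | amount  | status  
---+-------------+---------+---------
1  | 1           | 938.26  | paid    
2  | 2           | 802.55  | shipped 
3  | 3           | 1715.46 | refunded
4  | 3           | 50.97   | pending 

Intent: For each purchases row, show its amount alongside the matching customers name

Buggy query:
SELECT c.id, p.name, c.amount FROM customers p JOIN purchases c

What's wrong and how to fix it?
Bug: Missing join condition: each purchases row is matched to all customers rows instead of just its own

Fix: Specify the join condition linking the foreign key to the parent id

Corrected query:
SELECT c.id, p.name, c.amount FROM customers p JOIN purchases c ON c.customer_id = p.id

Result:
id | name  | amount 
---+-------+--------
1  | Bob   | 938.26 
2  | Carol | 802.55 
3  | Alice | 1715.46
4  | Alice | 50.97  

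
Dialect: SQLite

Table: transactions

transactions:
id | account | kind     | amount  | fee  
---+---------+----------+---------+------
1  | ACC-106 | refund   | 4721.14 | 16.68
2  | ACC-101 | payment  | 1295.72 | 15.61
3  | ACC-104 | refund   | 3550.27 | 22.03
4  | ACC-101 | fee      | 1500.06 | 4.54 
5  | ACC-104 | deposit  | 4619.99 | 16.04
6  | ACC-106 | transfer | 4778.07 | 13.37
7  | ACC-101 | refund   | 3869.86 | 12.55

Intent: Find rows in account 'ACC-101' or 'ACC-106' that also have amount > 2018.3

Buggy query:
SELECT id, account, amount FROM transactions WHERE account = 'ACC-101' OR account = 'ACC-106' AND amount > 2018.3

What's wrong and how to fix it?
Bug: Without parentheses, AND is evaluated before OR, so the amount filter only applies to the 'ACC-106' branch

Fix: Group the OR with parentheses (or use IN), then AND the threshold

Corrected query:
SELECT id, account, amount FROM transactions WHERE (account = 'ACC-101' OR account = 'ACC-106') AND amount > 2018.3

Result:
id | account | amount 
---+---------+--------
1  | ACC-106 | 4721.14
6  | ACC-106 | 4778.07
7  | ACC-101 | 3869.86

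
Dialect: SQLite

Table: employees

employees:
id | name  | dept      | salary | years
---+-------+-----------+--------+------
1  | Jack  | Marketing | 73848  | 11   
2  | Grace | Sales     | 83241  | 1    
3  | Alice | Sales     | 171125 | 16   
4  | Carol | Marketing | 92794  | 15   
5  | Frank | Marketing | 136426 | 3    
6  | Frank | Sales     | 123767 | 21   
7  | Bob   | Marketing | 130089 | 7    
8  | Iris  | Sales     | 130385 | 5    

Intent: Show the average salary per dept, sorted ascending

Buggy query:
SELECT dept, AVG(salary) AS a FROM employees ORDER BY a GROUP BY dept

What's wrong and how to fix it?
Bug: ORDER BY appears before GROUP BY; SQL clause order requires GROUP BY first

Fix: Reorder: SELECT … FROM … GROUP BY … ORDER BY …

Corrected query:
SELECT dept, AVG(salary) AS a FROM employees GROUP BY dept ORDER BY a

Result:
dept      | a        
----------+----------
Marketing | 108289.25
Sales     | 127129.5 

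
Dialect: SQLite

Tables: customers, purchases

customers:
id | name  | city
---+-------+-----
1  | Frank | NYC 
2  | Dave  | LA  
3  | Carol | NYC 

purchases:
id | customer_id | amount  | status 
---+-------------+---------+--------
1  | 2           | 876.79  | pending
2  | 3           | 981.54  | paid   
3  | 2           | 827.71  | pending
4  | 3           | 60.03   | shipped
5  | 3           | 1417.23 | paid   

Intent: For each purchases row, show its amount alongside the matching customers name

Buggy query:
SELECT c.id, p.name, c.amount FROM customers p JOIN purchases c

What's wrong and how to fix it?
Bug: Missing join condition: each purchases row is matched to all customers rows instead of just its own

Fix: Add ON c.customer_id = p.id to the JOIN

Corrected query:
SELECT c.id, p.name, c.amount FROM customers p JOIN purchases c ON c.customer_id = p.id

Result:
id | name  | amount 
---+-------+--------
1  | Dave  | 876.79 
2  | Carol | 981.54 
3  | Dave  | 827.71 
4  | Carol | 60.03  
5  | Carol | 1417.23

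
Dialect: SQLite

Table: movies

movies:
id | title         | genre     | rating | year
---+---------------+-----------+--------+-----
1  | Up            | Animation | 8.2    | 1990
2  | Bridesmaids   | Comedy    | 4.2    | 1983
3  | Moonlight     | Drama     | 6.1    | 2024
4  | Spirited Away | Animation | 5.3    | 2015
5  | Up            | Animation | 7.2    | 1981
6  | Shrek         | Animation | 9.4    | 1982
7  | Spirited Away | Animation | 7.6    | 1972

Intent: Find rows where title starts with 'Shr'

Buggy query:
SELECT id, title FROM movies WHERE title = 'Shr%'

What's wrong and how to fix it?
Bug: Wildcards only work with LIKE; '=' treats '%' as a literal character

Fix: Replace '=' with LIKE so 'Shr%' is treated as a pattern

Corrected query:
SELECT id, title FROM movies WHERE title LIKE 'Shr%'

Result:
id | title
---+------
6  | Shrek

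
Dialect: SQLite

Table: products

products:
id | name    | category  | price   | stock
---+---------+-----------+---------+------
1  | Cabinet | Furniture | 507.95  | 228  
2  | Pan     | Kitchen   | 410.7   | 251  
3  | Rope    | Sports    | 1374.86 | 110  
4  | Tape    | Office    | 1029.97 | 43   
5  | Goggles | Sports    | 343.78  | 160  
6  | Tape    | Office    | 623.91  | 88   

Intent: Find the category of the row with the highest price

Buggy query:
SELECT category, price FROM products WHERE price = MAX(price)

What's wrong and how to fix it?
Bug: MAX(price) is an aggregate and cannot be used directly in WHERE

Fix: Use a subquery: WHERE price = (SELECT MAX(price) FROM products)

Corrected query:
SELECT category, price FROM products WHERE price = (SELECT MAX(price) FROM products)

Result:
category | price  
---------+--------
Sports   | 1374.86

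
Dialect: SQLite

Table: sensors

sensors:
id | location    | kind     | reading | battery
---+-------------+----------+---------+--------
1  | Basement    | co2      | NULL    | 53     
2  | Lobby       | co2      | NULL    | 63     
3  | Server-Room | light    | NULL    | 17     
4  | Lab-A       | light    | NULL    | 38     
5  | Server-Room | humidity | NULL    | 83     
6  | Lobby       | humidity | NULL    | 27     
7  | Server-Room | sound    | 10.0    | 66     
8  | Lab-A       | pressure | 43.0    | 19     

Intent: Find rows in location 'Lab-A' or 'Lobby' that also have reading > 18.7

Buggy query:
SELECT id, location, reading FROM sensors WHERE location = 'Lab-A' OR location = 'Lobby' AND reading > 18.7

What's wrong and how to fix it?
Bug: Without parentheses, AND is evaluated before OR, so the reading filter only applies to the 'Lobby' branch

Fix: Add parentheses around the OR so the AND applies to both alternatives

Corrected query:
SELECT id, location, reading FROM sensors WHERE (location = 'Lab-A' OR location = 'Lobby') AND reading > 18.7

Result:
id | location | reading
---+----------+--------
8  | Lab-A    | 43     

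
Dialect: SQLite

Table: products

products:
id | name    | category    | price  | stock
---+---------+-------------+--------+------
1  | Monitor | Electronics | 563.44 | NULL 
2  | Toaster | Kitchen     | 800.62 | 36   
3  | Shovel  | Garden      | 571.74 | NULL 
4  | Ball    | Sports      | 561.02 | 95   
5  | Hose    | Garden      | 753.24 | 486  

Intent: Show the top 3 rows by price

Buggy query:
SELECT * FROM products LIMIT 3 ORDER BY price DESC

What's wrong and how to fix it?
Bug: ORDER BY cannot follow LIMIT; LIMIT is the final clause

Fix: Sort with ORDER BY, then apply LIMIT

Corrected query:
SELECT * FROM products ORDER BY price DESC LIMIT 3

Result:
id | name    | category | price  | stock
---+---------+----------+--------+------
2  | Toaster | Kitchen  | 800.62 | 36   
5  | Hose    | Garden   | 753.24 | 486  
3  | Shovel  | Garden   | 571.74 | NULL 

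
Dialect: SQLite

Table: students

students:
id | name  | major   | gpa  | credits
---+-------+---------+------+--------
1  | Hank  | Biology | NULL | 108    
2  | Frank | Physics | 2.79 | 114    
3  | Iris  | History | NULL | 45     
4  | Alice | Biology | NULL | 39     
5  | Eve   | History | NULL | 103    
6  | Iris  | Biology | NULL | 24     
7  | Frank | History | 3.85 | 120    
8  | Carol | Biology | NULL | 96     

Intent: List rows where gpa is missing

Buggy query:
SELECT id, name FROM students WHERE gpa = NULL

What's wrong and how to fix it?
Bug: Comparing to NULL with '=' never matches; NULL = NULL is unknown, not true

Fix: Replace '= NULL' with 'IS NULL'

Corrected query:
SELECT id, name FROM students WHERE gpa IS NULL

Result:
id | name 
---+------
1  | Hank 
3  | Iris 
4  | Alice
5  | Eve  
6  | Iris 
8  | Carol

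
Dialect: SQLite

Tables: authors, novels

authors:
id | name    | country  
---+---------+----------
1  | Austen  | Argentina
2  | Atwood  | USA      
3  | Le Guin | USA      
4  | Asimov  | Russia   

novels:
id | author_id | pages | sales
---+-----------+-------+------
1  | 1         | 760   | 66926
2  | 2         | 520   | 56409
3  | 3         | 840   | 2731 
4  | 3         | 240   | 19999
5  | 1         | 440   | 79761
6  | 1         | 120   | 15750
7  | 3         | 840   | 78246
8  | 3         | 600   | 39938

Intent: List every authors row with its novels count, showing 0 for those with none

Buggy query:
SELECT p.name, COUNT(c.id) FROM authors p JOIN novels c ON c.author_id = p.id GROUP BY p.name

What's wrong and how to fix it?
Bug: INNER JOIN drops authors rows that have no matching novels rows

Fix: Switch to LEFT JOIN to retain unmatched parent rows

Corrected query:
SELECT p.name, COUNT(c.id) FROM authors p LEFT JOIN novels c ON c.author_id = p.id GROUP BY p.name

Result:
name    | COUNT(c.id)
--------+------------
Asimov  | 0          
Atwood  | 1          
Austen  | 3          
Le Guin | 4          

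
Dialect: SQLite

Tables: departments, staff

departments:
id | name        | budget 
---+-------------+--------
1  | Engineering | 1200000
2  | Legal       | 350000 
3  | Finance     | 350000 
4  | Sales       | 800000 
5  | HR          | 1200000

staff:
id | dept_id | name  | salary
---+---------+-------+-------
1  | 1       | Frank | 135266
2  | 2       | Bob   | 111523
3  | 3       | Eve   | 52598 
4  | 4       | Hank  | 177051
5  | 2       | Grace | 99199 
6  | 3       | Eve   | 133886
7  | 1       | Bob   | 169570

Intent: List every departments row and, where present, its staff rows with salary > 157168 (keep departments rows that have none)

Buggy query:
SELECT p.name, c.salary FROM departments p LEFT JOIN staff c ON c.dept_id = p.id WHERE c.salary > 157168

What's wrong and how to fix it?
Bug: A WHERE condition on the right-hand table after LEFT JOIN drops unmatched parents

Fix: Put 'c.salary > 157168' in the JOIN's ON clause instead of WHERE

Corrected query:
SELECT p.name, c.salary FROM departments p LEFT JOIN staff c ON c.dept_id = p.id AND c.salary > 157168

Result:
name        | salary
------------+-------
Engineering | 169570
Legal       | NULL  
Finance     | NULL  
Sales       | 177051
HR          | NULL  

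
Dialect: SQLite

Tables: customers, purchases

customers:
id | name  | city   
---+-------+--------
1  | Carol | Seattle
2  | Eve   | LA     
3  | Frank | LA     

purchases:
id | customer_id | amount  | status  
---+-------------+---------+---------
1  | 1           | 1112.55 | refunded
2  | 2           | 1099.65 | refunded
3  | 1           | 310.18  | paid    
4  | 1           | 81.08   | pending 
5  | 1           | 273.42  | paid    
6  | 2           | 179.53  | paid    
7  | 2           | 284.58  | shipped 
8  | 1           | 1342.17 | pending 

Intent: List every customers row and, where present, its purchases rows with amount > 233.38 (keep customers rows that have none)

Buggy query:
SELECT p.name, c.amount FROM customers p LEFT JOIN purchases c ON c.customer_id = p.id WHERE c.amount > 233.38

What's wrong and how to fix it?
Bug: Filtering c.amount in WHERE discards the NULL rows produced by LEFT JOIN, turning it into an inner join

Fix: Move the right-table condition into the ON clause so unmatched parents are kept

Corrected query:
SELECT p.name, c.amount FROM customers p LEFT JOIN purchases c ON c.customer_id = p.id AND c.amount > 233.38

Result:
name  | amount 
------+--------
Carol | 273.42 
Carol | 310.18 
Carol | 1112.55
Carol | 1342.17
Eve   | 284.58 
Eve   | 1099.65
Frank | NULL   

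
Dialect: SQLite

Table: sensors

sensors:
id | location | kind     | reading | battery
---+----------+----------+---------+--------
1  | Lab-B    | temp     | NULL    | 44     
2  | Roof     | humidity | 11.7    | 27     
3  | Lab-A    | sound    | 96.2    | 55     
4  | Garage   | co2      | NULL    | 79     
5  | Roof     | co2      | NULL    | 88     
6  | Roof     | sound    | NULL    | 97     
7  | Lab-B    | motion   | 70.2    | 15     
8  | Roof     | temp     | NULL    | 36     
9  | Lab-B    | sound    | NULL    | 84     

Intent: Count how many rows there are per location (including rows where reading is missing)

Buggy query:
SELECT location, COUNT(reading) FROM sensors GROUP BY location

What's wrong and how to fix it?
Bug: COUNT(column) counts non-NULL values only; rows with NULL reading aren't counted

Fix: Replace COUNT(reading) with COUNT(*)

Corrected query:
SELECT location, COUNT(*) FROM sensors GROUP BY location

Result:
location | COUNT(*)
---------+---------
Garage   | 1       
Lab-A    | 1       
Lab-B    | 3       
Roof     | 4       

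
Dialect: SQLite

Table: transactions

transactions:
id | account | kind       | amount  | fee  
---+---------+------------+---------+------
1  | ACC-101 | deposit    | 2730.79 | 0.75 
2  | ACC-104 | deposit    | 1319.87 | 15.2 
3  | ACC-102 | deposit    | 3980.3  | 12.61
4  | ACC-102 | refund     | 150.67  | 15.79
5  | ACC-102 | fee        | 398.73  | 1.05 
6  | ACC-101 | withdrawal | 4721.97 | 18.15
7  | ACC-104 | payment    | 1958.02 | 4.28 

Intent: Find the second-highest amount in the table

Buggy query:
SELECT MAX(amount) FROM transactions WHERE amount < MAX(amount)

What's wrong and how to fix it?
Bug: The inner MAX is an aggregate inside WHERE, which is not allowed

Fix: Put the inner MAX in a scalar subquery

Corrected query:
SELECT MAX(amount) FROM transactions WHERE amount < (SELECT MAX(amount) FROM transactions)

Result:
MAX(amount)
-----------
3980.3     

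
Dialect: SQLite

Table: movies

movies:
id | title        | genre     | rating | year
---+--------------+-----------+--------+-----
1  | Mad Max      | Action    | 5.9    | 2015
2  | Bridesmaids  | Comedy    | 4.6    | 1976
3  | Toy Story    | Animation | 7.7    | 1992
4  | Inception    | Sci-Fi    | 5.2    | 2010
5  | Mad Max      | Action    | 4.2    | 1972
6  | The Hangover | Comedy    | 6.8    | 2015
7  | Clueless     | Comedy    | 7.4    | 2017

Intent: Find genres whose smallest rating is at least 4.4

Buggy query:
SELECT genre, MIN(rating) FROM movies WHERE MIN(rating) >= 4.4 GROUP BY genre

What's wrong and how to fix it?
Bug: MIN() in WHERE is a misuse of aggregate

Fix: Replace WHERE with HAVING after the GROUP BY

Corrected query:
SELECT genre, MIN(rating) FROM movies GROUP BY genre HAVING MIN(rating) >= 4.4

Result:
genre     | MIN(rating)
----------+------------
Animation | 7.7        
Comedy    | 4.6        
Sci-Fi    | 5.2        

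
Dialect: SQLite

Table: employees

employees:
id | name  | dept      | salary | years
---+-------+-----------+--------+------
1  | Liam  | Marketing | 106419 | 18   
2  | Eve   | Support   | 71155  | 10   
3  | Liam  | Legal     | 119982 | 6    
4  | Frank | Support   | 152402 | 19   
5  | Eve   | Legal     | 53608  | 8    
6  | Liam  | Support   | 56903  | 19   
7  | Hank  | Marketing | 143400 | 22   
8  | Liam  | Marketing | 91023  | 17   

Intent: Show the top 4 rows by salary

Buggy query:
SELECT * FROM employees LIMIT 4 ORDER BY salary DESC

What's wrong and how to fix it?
Bug: ORDER BY cannot follow LIMIT; LIMIT is the final clause

Fix: Sort with ORDER BY, then apply LIMIT

Corrected query:
SELECT * FROM employees ORDER BY salary DESC LIMIT 4

Result:
id | name  | dept      | salary | years
---+-------+-----------+--------+------
4  | Frank | Support   | 152402 | 19   
7  | Hank  | Marketing | 143400 | 22   
3  | Liam  | Legal     | 119982 | 6    
1  | Liam  | Marketing | 106419 | 18   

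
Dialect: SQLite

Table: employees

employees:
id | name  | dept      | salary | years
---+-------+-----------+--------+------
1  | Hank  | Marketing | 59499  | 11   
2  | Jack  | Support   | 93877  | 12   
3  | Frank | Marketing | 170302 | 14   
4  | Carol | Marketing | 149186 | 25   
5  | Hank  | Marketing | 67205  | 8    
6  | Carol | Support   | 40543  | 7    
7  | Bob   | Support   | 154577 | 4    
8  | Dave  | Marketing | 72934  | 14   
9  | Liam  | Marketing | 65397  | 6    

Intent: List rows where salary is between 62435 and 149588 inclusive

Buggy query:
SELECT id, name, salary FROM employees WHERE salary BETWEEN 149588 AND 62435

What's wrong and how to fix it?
Bug: BETWEEN expects the lower bound first; with 149588 AND 62435 the range is empty

Fix: Swap the bounds so the smaller value comes first

Corrected query:
SELECT id, name, salary FROM employees WHERE salary BETWEEN 62435 AND 149588

Result:
id | name  | salary
---+-------+-------
2  | Jack  | 93877 
4  | Carol | 149186
5  | Hank  | 67205 
8  | Dave  | 72934 
9  | Liam  | 65397 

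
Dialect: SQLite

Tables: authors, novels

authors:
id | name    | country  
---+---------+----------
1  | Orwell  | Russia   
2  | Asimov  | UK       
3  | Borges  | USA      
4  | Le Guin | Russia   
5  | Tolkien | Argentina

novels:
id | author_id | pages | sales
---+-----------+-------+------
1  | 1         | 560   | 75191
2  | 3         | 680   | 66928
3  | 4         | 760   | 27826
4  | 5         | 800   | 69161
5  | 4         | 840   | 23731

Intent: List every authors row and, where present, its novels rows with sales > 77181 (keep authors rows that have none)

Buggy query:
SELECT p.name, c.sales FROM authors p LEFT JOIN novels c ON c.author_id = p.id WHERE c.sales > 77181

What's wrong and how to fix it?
Bug: A WHERE condition on the right-hand table after LEFT JOIN drops unmatched parents

Fix: Move the right-table condition into the ON clause so unmatched parents are kept

Corrected query:
SELECT p.name, c.sales FROM authors p LEFT JOIN novels c ON c.author_id = p.id AND c.sales > 77181

Result:
name    | sales
--------+------
Orwell  | NULL 
Asimov  | NULL 
Borges  | NULL 
Le Guin | NULL 
Tolkien | NULL 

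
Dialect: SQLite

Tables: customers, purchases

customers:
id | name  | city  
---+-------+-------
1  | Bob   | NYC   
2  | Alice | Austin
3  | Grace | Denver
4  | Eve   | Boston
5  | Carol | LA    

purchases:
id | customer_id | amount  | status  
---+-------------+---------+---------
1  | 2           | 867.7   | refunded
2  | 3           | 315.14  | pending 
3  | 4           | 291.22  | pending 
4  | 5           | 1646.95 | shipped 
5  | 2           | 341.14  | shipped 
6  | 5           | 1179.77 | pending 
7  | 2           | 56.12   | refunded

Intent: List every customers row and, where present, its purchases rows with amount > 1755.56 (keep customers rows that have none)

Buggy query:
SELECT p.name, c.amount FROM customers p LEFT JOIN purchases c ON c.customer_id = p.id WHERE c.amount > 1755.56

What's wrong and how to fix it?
Bug: A WHERE condition on the right-hand table after LEFT JOIN drops unmatched parents

Fix: Put 'c.amount > 1755.56' in the JOIN's ON clause instead of WHERE

Corrected query:
SELECT p.name, c.amount FROM customers p LEFT JOIN purchases c ON c.customer_id = p.id AND c.amount > 1755.56

Result:
name  | amount
------+-------
Bob   | NULL  
Alice | NULL  
Grace | NULL  
Eve   | NULL  
Carol | NULL  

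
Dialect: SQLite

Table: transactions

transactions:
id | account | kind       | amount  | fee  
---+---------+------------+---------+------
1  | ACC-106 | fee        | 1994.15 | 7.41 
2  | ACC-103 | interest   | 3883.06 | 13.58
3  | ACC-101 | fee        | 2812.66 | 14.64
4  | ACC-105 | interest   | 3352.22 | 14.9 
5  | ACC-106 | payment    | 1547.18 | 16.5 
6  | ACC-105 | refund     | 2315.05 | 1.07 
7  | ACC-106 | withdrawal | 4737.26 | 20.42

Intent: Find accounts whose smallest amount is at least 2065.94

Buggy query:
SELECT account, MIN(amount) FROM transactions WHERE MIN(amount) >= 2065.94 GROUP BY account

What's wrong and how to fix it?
Bug: Aggregates like MIN are computed per group after WHERE runs

Fix: Replace WHERE with HAVING after the GROUP BY

Corrected query:
SELECT account, MIN(amount) FROM transactions GROUP BY account HAVING MIN(amount) >= 2065.94

Result:
account | MIN(amount)
--------+------------
ACC-101 | 2812.66    
ACC-103 | 3883.06    
ACC-105 | 2315.05    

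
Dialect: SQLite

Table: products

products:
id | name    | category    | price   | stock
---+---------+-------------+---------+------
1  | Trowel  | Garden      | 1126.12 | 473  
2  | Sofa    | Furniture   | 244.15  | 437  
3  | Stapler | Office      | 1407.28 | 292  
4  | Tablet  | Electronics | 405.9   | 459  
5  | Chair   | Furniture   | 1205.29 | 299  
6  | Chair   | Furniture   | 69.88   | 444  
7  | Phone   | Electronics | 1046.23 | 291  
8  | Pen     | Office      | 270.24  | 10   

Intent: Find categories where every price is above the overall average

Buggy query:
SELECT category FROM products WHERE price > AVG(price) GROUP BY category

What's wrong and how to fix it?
Bug: AVG() is an aggregate; it can't sit directly in WHERE

Fix: Use a subquery for AVG and a HAVING MIN(...) filter so the condition holds for every row in the group

Corrected query:
SELECT category FROM products GROUP BY category HAVING MIN(price) > (SELECT AVG(price) FROM products)

Result:
category
--------
Garden  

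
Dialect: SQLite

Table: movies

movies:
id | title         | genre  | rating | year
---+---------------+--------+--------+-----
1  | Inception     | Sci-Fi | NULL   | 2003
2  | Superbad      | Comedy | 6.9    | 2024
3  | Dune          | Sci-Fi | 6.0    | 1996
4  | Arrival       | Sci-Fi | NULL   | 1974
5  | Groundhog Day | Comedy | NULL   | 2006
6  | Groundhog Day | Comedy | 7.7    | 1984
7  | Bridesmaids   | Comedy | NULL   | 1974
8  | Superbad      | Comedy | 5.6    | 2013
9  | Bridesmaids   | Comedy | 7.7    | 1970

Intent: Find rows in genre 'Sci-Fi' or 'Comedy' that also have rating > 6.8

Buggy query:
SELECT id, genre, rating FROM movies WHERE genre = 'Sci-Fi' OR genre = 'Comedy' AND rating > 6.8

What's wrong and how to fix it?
Bug: Without parentheses, AND is evaluated before OR, so the rating filter only applies to the 'Comedy' branch

Fix: Group the OR with parentheses (or use IN), then AND the threshold

Corrected query:
SELECT id, genre, rating FROM movies WHERE (genre = 'Sci-Fi' OR genre = 'Comedy') AND rating > 6.8

Result:
id | genre  | rating
---+--------+-------
2  | Comedy | 6.9   
6  | Comedy | 7.7   
9  | Comedy | 7.7   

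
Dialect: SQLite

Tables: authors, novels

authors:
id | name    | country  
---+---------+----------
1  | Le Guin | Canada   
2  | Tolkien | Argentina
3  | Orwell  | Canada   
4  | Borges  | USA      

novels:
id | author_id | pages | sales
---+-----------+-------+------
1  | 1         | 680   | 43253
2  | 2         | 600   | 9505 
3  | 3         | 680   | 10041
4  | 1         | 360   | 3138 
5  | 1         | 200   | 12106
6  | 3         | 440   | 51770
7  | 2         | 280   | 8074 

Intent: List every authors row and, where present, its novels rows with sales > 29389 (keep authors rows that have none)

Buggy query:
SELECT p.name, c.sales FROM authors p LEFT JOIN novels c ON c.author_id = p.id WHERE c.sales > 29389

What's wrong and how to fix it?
Bug: A WHERE condition on the right-hand table after LEFT JOIN drops unmatched parents

Fix: Put 'c.sales > 29389' in the JOIN's ON clause instead of WHERE

Corrected query:
SELECT p.name, c.sales FROM authors p LEFT JOIN novels c ON c.author_id = p.id AND c.sales > 29389

Result:
name    | sales
--------+------
Le Guin | 43253
Tolkien | NULL 
Orwell  | 51770
Borges  | NULL 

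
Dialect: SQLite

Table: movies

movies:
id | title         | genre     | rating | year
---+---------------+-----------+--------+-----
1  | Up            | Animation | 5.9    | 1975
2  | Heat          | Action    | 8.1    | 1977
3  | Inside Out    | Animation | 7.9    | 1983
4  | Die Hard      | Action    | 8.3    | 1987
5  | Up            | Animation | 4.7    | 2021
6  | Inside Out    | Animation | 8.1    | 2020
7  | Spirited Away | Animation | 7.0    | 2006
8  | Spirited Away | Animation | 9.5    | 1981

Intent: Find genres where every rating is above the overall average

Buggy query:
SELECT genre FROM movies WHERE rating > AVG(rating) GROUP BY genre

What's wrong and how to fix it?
Bug: WHERE evaluates per row before aggregation, so AVG() is unavailable

Fix: Use a subquery for AVG and a HAVING MIN(...) filter so the condition holds for every row in the group

Corrected query:
SELECT genre FROM movies GROUP BY genre HAVING MIN(rating) > (SELECT AVG(rating) FROM movies)

Result:
genre 
------
Action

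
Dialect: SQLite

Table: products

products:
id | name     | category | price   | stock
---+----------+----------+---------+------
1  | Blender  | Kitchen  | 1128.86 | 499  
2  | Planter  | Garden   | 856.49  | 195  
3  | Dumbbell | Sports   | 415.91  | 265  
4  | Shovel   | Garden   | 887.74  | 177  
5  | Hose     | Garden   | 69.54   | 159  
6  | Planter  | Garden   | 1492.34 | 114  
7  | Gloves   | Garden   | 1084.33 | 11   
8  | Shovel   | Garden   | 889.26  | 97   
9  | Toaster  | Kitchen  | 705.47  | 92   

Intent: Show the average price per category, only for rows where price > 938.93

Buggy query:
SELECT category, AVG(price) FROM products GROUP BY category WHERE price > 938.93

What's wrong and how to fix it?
Bug: WHERE cannot follow GROUP BY

Fix: Move the WHERE clause before GROUP BY

Corrected query:
SELECT category, AVG(price) FROM products WHERE price > 938.93 GROUP BY category

Result:
category | AVG(price)
---------+-----------
Garden   | 1288.335  
Kitchen  | 1128.86   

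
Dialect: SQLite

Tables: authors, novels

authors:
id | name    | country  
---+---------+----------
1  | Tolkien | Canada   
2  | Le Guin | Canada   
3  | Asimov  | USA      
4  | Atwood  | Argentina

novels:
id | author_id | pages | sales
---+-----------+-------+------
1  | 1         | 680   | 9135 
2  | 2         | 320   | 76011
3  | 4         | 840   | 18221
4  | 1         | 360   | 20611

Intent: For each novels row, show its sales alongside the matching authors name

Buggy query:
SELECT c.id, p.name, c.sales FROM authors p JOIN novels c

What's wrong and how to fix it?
Bug: Missing join condition: each novels row is matched to all authors rows instead of just its own

Fix: Add ON c.author_id = p.id to the JOIN

Corrected query:
SELECT c.id, p.name, c.sales FROM authors p JOIN novels c ON c.author_id = p.id

Result:
id | name    | sales
---+---------+------
1  | Tolkien | 9135 
2  | Le Guin | 76011
3  | Atwood  | 18221
4  | Tolkien | 20611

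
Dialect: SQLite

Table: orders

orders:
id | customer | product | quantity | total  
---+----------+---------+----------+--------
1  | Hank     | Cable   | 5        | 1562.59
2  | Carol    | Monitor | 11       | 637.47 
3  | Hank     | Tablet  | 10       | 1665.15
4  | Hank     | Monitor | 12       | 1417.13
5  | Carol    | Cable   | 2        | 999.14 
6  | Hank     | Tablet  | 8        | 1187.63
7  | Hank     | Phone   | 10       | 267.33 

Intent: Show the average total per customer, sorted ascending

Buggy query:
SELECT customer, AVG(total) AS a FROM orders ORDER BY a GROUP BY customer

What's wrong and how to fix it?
Bug: GROUP BY must precede ORDER BY

Fix: Move ORDER BY to the end, after GROUP BY

Corrected query:
SELECT customer, AVG(total) AS a FROM orders GROUP BY customer ORDER BY a

Result:
customer | a       
---------+---------
Carol    | 818.305 
Hank     | 1219.966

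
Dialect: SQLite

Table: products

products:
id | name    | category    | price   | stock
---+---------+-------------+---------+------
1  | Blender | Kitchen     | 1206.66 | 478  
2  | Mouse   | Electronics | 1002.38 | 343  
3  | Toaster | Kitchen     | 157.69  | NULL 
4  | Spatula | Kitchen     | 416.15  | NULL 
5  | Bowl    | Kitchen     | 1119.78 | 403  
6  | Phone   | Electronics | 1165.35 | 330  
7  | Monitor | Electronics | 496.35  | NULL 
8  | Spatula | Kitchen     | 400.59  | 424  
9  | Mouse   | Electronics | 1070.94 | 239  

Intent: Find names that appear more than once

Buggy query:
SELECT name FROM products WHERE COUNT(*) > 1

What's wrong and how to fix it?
Bug: COUNT(*) is an aggregate and cannot be used in WHERE

Fix: Group first, then use HAVING for the count condition

Corrected query:
SELECT name FROM products GROUP BY name HAVING COUNT(*) > 1

Result:
name   
-------
Mouse  
Spatula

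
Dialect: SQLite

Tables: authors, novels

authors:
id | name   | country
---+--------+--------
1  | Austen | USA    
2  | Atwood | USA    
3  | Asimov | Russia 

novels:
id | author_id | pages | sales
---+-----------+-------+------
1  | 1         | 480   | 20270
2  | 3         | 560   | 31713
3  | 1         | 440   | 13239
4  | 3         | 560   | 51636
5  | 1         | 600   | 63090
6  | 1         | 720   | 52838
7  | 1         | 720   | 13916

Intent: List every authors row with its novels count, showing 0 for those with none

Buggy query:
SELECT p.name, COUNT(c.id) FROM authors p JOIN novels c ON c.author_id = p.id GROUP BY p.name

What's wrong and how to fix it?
Bug: INNER JOIN drops authors rows that have no matching novels rows

Fix: Use LEFT JOIN so parents without children still appear (COUNT(c.id) gives 0)

Corrected query:
SELECT p.name, COUNT(c.id) FROM authors p LEFT JOIN novels c ON c.author_id = p.id GROUP BY p.name

Result:
name   | COUNT(c.id)
-------+------------
Asimov | 2          
Atwood | 0          
Austen | 5          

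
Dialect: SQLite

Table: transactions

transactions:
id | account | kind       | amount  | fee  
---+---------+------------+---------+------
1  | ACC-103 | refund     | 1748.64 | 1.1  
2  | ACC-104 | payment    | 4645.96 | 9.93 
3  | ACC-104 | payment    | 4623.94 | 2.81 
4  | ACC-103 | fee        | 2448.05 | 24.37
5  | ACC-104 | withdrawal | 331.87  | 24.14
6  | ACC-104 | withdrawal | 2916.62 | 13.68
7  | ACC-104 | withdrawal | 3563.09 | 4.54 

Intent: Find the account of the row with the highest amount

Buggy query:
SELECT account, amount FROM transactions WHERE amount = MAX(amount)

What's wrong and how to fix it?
Bug: WHERE is evaluated per row; an aggregate over the whole table isn't defined there

Fix: Use a subquery: WHERE amount = (SELECT MAX(amount) FROM transactions)

Corrected query:
SELECT account, amount FROM transactions WHERE amount = (SELECT MAX(amount) FROM transactions)

Result:
account | amount 
--------+--------
ACC-104 | 4645.96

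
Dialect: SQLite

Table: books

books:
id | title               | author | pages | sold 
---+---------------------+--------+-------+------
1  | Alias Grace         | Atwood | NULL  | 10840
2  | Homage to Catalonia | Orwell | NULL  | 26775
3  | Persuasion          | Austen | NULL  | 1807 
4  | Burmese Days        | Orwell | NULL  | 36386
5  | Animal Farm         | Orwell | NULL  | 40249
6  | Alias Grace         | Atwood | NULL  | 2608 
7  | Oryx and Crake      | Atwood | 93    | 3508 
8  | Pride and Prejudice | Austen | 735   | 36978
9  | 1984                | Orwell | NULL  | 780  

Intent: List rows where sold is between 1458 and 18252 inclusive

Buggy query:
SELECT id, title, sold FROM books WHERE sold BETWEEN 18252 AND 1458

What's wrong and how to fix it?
Bug: BETWEEN expects the lower bound first; with 18252 AND 1458 the range is empty

Fix: Swap the bounds so the smaller value comes first

Corrected query:
SELECT id, title, sold FROM books WHERE sold BETWEEN 1458 AND 18252

Result:
id | title          | sold 
---+----------------+------
1  | Alias Grace    | 10840
3  | Persuasion     | 1807 
6  | Alias Grace    | 2608 
7  | Oryx and Crake | 3508 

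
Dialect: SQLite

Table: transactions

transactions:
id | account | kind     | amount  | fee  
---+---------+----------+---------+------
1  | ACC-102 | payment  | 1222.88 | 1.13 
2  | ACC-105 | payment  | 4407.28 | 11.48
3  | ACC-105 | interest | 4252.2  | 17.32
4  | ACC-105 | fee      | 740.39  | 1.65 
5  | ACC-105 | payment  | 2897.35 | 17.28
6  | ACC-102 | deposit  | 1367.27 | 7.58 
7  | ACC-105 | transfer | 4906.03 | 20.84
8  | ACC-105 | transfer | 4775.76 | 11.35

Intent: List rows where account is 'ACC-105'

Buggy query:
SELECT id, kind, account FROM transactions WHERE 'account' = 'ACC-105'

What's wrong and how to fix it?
Bug: 'account' in single quotes is a string literal, not the column; the comparison is literal-vs-literal and never true

Fix: Reference the column as account without single quotes

Corrected query:
SELECT id, kind, account FROM transactions WHERE account = 'ACC-105'

Result:
id | kind     | account
---+----------+--------
2  | payment  | ACC-105
3  | interest | ACC-105
4  | fee      | ACC-105
5  | payment  | ACC-105
7  | transfer | ACC-105
8  | transfer | ACC-105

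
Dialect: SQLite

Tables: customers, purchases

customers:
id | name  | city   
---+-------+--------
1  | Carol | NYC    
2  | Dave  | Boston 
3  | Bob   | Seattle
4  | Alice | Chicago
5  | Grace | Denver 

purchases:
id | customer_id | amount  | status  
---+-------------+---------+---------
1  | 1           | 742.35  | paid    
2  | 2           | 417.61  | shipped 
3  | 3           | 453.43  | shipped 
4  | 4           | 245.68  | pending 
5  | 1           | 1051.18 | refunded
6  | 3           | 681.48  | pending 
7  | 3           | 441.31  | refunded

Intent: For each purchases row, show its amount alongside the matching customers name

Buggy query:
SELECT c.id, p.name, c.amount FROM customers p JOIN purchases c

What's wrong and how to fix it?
Bug: JOIN with no ON clause produces a cartesian product; every purchases row pairs with every customers row

Fix: Specify the join condition linking the foreign key to the parent id

Corrected query:
SELECT c.id, p.name, c.amount FROM customers p JOIN purchases c ON c.customer_id = p.id

Result:
id | name  | amount 
---+-------+--------
1  | Carol | 742.35 
2  | Dave  | 417.61 
3  | Bob   | 453.43 
4  | Alice | 245.68 
5  | Carol | 1051.18
6  | Bob   | 681.48 
7  | Bob   | 441.31 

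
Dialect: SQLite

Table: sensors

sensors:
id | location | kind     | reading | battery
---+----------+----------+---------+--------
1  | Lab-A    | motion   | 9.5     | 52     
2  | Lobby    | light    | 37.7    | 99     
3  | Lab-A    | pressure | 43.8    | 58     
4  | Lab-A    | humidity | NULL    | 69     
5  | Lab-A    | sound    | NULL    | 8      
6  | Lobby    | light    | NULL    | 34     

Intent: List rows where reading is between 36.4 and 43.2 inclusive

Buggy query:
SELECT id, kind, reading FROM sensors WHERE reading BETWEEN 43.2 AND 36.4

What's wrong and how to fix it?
Bug: BETWEEN expects the lower bound first; with 43.2 AND 36.4 the range is empty

Fix: Write BETWEEN 36.4 AND 43.2

Corrected query:
SELECT id, kind, reading FROM sensors WHERE reading BETWEEN 36.4 AND 43.2

Result:
id | kind  | reading
---+-------+--------
2  | light | 37.7   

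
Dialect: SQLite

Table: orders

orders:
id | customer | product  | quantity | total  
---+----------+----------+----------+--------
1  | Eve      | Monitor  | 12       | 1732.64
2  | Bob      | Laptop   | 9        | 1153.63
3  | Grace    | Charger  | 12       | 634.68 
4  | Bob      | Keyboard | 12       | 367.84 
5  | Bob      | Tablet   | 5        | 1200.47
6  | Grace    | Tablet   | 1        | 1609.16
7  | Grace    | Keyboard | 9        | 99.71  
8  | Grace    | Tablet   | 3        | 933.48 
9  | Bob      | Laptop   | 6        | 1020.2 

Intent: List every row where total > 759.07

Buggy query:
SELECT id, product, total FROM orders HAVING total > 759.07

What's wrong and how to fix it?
Bug: HAVING filters the output of aggregation, but this query has no GROUP BY and no aggregate functions, so SQLite rejects it (HAVING clause on a non-aggregate query); the condition here is per row

Fix: Use WHERE for row-level filtering

Corrected query:
SELECT id, product, total FROM orders WHERE total > 759.07

Result:
id | product | total  
---+---------+--------
1  | Monitor | 1732.64
2  | Laptop  | 1153.63
5  | Tablet  | 1200.47
6  | Tablet  | 1609.16
8  | Tablet  | 933.48 
9  | Laptop  | 1020.2 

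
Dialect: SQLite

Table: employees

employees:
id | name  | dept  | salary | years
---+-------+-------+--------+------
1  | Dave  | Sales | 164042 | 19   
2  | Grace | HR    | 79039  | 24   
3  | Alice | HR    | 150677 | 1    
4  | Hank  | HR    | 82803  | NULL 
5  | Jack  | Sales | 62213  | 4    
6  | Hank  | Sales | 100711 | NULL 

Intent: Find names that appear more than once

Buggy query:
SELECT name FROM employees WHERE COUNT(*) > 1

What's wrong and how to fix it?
Bug: WHERE can't reference COUNT(*); aggregates are computed after WHERE

Fix: GROUP BY name, then filter groups with HAVING COUNT(*) > 1

Corrected query:
SELECT name FROM employees GROUP BY name HAVING COUNT(*) > 1

Result:
name
----
Hank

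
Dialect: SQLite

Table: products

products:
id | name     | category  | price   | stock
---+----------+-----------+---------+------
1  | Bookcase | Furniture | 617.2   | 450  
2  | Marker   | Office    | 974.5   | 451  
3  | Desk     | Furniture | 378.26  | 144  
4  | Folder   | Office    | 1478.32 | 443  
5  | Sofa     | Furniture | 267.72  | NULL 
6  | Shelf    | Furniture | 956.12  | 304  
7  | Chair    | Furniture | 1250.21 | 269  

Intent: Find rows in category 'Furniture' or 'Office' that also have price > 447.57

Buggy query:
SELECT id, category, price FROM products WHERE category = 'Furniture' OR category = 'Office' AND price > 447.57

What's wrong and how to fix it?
Bug: Without parentheses, AND is evaluated before OR, so the price filter only applies to the 'Office' branch

Fix: Add parentheses around the OR so the AND applies to both alternatives

Corrected query:
SELECT id, category, price FROM products WHERE (category = 'Furniture' OR category = 'Office') AND price > 447.57

Result:
id | category  | price  
---+-----------+--------
1  | Furniture | 617.2  
2  | Office    | 974.5  
4  | Office    | 1478.32
6  | Furniture | 956.12 
7  | Furniture | 1250.21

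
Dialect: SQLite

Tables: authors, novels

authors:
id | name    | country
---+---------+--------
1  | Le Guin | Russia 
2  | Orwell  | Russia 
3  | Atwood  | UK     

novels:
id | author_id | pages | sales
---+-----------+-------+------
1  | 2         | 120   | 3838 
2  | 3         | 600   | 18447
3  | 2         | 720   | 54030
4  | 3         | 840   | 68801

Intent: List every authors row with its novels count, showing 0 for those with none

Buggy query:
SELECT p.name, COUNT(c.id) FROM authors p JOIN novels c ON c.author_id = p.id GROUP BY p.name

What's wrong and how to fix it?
Bug: INNER JOIN drops authors rows that have no matching novels rows

Fix: Switch to LEFT JOIN to retain unmatched parent rows

Corrected query:
SELECT p.name, COUNT(c.id) FROM authors p LEFT JOIN novels c ON c.author_id = p.id GROUP BY p.name

Result:
name    | COUNT(c.id)
--------+------------
Atwood  | 2          
Le Guin | 0          
Orwell  | 2          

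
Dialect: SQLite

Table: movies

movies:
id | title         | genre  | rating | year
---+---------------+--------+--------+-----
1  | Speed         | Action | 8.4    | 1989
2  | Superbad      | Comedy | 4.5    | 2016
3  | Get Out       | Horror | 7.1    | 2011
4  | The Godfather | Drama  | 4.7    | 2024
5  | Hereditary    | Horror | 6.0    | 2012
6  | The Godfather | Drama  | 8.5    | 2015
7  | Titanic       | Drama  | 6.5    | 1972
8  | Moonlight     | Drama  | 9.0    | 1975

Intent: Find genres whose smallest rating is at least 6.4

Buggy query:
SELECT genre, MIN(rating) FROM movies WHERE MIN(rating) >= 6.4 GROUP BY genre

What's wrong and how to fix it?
Bug: Aggregates like MIN are computed per group after WHERE runs

Fix: Use HAVING for the per-group MIN condition

Corrected query:
SELECT genre, MIN(rating) FROM movies GROUP BY genre HAVING MIN(rating) >= 6.4

Result:
genre  | MIN(rating)
-------+------------
Action | 8.4        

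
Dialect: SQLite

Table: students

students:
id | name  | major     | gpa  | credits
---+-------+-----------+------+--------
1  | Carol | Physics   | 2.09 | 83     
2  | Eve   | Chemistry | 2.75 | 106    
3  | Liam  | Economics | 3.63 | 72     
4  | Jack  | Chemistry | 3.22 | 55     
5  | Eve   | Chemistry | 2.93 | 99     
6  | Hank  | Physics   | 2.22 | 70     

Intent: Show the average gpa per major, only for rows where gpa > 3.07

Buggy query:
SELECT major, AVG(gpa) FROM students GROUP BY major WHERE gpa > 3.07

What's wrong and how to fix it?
Bug: WHERE cannot follow GROUP BY

Fix: Move the WHERE clause before GROUP BY

Corrected query:
SELECT major, AVG(gpa) FROM students WHERE gpa > 3.07 GROUP BY major

Result:
major     | AVG(gpa)
----------+---------
Chemistry | 3.22    
Economics | 3.63    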